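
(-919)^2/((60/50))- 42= 4222553/6 = 703758.83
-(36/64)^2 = -81/256 = -0.32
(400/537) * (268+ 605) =116400/179 = 650.28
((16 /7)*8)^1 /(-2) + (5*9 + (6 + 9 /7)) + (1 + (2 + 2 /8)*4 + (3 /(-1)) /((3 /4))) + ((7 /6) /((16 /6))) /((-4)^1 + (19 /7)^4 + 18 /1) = 902415889/18360720 = 49.15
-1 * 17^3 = -4913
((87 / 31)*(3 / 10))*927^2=224284869/310 = 723499.58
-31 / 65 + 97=6274/65 = 96.52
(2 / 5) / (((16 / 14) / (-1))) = -7/20 = -0.35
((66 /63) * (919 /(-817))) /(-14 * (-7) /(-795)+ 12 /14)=-2678885/1668314 = -1.61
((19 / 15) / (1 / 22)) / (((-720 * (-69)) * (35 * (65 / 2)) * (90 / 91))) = 209/419175000 = 0.00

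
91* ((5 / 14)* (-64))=-2080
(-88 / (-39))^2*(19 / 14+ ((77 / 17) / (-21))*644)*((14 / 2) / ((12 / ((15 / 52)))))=-118830470/1008423 = -117.84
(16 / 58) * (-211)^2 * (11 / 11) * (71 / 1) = 25287928/29 = 871997.52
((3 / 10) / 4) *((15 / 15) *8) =3/5 = 0.60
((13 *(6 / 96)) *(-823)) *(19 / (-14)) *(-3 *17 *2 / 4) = -10367331/448 = -23141.36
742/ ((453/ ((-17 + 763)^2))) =412934872/453 = 911556.01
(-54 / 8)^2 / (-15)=-243/80 = -3.04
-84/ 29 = -2.90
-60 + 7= -53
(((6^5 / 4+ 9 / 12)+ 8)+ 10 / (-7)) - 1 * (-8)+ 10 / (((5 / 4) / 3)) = 55533/28 = 1983.32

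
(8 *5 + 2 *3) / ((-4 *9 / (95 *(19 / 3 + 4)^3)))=-65093335/486 = -133936.90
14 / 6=2.33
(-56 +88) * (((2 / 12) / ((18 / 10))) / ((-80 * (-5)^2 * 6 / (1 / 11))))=-1/44550 = 0.00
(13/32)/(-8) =-13/256 = -0.05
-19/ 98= -0.19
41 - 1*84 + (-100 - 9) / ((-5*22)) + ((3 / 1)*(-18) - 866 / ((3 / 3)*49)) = -612749/5390 = -113.68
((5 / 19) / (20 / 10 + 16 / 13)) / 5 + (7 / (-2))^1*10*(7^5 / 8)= -234709703/3192 = -73530.61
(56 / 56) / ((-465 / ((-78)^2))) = -2028/155 = -13.08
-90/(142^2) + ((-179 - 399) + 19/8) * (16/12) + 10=-3818580/5041 = -757.50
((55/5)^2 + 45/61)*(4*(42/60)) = 103964/305 = 340.87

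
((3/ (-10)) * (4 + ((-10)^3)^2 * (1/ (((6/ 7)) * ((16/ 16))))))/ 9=-1750006/45 = -38889.02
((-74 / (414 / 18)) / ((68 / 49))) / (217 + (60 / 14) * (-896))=1813/2833186 = 0.00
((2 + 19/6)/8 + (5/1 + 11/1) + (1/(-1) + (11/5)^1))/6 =4283/1440 = 2.97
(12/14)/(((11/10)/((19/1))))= 1140/77 = 14.81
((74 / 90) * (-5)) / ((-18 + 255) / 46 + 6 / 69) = -1702/2169 = -0.78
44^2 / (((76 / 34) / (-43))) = -707608/19 = -37242.53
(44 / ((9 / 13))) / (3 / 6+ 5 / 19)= 21736/261 = 83.28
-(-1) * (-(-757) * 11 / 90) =8327/90 = 92.52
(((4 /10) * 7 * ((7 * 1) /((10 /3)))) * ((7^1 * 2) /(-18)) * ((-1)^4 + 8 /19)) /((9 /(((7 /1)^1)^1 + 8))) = -1029/95 = -10.83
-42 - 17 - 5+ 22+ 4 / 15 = -626/15 = -41.73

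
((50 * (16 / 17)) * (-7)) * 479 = -2682400/17 = -157788.24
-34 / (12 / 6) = -17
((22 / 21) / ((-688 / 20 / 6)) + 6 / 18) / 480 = 17/54180 = 0.00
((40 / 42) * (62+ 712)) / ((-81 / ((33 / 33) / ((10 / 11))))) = -1892/189 = -10.01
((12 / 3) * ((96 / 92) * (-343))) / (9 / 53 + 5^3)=-872592/76291 = -11.44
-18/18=-1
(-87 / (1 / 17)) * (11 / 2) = -16269/2 = -8134.50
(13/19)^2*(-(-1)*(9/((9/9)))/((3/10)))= 5070/361 = 14.04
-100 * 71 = -7100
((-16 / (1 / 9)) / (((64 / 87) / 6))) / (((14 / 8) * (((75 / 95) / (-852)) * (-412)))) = -6337602/3605 = -1758.00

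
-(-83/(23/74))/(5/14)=85988/115 = 747.72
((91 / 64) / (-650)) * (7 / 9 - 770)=48461/28800 = 1.68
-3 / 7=-0.43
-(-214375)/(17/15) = 3215625/17 = 189154.41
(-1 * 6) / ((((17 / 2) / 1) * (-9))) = 4/51 = 0.08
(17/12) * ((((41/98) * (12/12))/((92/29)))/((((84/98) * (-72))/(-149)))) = 0.45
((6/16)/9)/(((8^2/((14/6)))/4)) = 7/1152 = 0.01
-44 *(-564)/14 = 12408/7 = 1772.57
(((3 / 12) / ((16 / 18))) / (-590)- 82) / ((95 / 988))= -20126197/23600 = -852.80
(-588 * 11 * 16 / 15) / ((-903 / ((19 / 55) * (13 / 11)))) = 110656/35475 = 3.12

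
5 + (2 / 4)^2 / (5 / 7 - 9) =1153/232 = 4.97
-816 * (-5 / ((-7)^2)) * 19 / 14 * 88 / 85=40128/343 = 116.99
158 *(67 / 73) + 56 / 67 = 713350/4891 = 145.85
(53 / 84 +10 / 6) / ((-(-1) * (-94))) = -193/7896 = -0.02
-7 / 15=-0.47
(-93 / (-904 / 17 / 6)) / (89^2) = 4743/3580292 = 0.00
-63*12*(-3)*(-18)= -40824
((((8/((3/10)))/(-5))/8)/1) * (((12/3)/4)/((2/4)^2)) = -8/3 = -2.67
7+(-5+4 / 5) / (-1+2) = 14/5 = 2.80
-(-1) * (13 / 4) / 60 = 13/240 = 0.05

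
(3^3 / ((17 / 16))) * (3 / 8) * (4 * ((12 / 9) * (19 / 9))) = 1824/17 = 107.29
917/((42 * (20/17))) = 2227/120 = 18.56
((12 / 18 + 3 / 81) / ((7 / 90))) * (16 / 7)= 3040/147 = 20.68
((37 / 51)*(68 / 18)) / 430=37/5805 = 0.01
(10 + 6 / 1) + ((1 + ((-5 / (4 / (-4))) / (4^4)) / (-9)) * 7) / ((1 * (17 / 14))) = 21.75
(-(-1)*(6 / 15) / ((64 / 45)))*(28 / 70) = 9/80 = 0.11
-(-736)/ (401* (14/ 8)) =2944/2807 = 1.05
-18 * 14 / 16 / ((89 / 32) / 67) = -33768/89 = -379.42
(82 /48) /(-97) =-41/2328 = -0.02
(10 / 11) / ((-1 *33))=-10/363 = -0.03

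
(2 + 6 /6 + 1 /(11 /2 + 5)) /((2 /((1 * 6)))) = 65/7 = 9.29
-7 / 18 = -0.39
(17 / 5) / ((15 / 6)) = 34/25 = 1.36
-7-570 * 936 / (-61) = 533093/61 = 8739.23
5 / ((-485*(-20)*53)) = 1/102820 = 0.00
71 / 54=1.31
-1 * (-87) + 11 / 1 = 98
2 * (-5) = -10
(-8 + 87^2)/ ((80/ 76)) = 143659/20 = 7182.95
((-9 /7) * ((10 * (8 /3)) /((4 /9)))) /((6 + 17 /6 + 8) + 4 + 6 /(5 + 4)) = -1080/301 = -3.59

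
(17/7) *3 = 51/7 = 7.29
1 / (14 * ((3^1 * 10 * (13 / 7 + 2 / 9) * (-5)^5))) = -3/8187500 = 0.00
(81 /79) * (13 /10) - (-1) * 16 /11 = 24223/8690 = 2.79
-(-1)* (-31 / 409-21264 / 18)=-1449589/1227 = -1181.41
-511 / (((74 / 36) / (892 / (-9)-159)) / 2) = 4748212/37 = 128330.05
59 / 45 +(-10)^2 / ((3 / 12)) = 18059/45 = 401.31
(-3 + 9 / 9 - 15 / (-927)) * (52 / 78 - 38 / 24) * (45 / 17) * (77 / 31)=2596055/217124 = 11.96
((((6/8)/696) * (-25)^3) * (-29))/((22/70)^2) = 19140625/3872 = 4943.34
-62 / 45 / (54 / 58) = -1798/1215 = -1.48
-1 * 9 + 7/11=-92/11 = -8.36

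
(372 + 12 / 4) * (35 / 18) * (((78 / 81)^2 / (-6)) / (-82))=739375/538002 = 1.37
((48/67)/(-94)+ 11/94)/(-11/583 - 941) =-36517/314106452 = 0.00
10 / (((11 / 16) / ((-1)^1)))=-160/11 = -14.55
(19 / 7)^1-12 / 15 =67/35 = 1.91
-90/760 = -9/76 = -0.12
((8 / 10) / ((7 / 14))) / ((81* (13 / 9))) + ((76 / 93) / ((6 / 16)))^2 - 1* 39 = -173229583/5059665 = -34.24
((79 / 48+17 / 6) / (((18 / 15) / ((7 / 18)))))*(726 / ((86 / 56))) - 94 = 127921/216 = 592.23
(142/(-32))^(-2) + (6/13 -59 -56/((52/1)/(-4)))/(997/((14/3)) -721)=73393454/465480899 = 0.16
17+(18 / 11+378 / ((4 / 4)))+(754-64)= 11953/11 = 1086.64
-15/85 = -3/17 = -0.18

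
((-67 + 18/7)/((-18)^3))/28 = 451/1143072 = 0.00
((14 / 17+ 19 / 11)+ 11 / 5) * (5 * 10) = 237.54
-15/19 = -0.79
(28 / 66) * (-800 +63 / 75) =-279706/825 = -339.04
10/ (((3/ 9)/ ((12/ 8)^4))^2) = 295245/128 = 2306.60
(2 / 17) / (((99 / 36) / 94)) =752/187 = 4.02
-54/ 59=-0.92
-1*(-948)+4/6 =2846/3 = 948.67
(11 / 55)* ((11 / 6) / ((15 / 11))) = 121/450 = 0.27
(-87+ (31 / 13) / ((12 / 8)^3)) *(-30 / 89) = 302890/10413 = 29.09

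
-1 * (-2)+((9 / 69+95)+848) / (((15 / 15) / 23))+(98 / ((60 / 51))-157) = 216203/10 = 21620.30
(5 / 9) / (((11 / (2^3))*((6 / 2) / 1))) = 0.13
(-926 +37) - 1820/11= -11599/11 = -1054.45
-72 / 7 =-10.29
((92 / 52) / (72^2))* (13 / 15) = 23/77760 = 0.00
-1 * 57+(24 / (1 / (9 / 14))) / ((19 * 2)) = -7527/133 = -56.59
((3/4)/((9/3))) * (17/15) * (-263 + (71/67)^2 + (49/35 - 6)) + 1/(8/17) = -197633143/2693400 = -73.38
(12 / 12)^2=1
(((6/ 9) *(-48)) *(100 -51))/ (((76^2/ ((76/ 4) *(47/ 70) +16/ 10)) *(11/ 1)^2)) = -0.03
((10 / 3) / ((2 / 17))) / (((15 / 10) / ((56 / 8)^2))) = 8330/9 = 925.56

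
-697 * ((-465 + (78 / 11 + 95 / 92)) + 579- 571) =316621311/1012 = 312866.91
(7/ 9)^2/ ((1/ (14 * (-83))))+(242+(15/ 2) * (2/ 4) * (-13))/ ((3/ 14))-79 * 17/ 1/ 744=3959143/20088 = 197.09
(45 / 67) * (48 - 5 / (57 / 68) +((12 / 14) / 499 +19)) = 182287335/4446589 = 40.99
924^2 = 853776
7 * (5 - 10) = -35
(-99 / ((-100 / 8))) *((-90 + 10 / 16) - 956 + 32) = -802593/100 = -8025.93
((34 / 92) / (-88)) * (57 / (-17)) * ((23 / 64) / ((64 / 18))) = 513/360448 = 0.00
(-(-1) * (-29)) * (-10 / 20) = 29/2 = 14.50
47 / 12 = 3.92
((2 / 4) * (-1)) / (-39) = 0.01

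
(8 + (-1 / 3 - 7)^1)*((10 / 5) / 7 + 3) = 46/21 = 2.19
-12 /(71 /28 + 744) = -336/20903 = -0.02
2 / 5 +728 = 3642/5 = 728.40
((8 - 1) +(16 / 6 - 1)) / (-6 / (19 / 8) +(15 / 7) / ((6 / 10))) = 3458/417 = 8.29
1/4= 0.25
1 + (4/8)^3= 9/8 = 1.12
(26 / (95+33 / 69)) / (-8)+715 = 6280261/8784 = 714.97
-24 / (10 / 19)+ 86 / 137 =-30806/685 = -44.97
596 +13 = 609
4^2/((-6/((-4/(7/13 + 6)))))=416/255 = 1.63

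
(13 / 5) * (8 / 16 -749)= -19461/10 = -1946.10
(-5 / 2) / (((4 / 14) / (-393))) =13755/4 = 3438.75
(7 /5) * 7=49/5 = 9.80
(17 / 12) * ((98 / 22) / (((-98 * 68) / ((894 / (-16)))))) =149/2816 = 0.05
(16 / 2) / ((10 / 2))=8/5 = 1.60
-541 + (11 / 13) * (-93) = -8056/13 = -619.69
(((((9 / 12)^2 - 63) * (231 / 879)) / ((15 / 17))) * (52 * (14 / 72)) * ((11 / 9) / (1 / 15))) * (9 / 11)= -13222209/4688 = -2820.44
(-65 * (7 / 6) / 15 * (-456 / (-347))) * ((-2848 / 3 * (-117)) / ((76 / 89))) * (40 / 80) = -149928688/347 = -432071.15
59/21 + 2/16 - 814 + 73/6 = -134215/168 = -798.90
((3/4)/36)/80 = 1/3840 = 0.00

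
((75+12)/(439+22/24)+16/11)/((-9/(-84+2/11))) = 88464056/5748831 = 15.39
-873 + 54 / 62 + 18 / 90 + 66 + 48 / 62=-124799/155 = -805.15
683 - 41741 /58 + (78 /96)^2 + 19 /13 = -34.55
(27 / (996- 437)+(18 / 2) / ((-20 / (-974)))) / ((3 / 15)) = 2450367/1118 = 2191.74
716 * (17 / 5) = 12172/5 = 2434.40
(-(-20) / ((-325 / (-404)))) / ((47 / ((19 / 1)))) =10.05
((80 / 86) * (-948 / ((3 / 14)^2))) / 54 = -355.65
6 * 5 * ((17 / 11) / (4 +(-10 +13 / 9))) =-4590/451 = -10.18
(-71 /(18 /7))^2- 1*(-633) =452101/324 = 1395.37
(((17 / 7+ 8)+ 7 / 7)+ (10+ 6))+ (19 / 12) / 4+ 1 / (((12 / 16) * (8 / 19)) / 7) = 5599/112 = 49.99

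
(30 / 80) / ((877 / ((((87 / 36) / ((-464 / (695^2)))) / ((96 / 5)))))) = -2415125/43106304 = -0.06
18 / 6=3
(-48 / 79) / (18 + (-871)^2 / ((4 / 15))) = -64/299665091 = 0.00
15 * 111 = 1665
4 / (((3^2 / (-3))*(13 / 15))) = -20/13 = -1.54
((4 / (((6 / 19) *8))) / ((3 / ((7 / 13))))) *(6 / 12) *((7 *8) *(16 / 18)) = 7448/1053 = 7.07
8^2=64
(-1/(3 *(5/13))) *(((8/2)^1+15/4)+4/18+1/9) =-1261/180 = -7.01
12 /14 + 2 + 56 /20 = 198/35 = 5.66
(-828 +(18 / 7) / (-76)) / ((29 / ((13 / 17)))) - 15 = -4830411/131138 = -36.83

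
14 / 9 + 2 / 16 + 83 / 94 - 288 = -965917/3384 = -285.44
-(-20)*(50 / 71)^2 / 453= 50000/2283573 = 0.02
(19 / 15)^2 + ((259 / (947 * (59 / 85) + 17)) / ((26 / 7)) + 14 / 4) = 582082141/111770100 = 5.21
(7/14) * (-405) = -405/2 = -202.50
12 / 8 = 3/2 = 1.50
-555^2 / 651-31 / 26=-2676277/5642 = -474.35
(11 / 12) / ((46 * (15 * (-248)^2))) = 11/509253120 = 0.00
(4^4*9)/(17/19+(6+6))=43776/245 = 178.68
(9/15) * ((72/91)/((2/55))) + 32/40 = 6304/455 = 13.85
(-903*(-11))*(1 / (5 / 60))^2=1430352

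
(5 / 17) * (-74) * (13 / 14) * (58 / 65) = -2146/119 = -18.03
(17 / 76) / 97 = 17/7372 = 0.00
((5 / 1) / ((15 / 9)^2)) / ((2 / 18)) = 81/5 = 16.20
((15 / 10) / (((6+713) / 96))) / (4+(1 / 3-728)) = -432/1560949 = 0.00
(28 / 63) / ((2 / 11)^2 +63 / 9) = 484/7659 = 0.06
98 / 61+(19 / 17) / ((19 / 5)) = 1971/1037 = 1.90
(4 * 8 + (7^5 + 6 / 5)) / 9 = 28067/15 = 1871.13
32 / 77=0.42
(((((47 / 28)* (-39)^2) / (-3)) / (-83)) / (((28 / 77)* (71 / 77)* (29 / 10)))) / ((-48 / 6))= -14416545/10937408 = -1.32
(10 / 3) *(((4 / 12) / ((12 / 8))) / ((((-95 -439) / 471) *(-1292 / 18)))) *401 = 314785/86241 = 3.65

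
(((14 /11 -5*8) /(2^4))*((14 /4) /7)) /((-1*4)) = 213/704 = 0.30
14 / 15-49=-721/15 = -48.07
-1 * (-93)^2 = -8649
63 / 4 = 15.75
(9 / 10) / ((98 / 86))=387/490 = 0.79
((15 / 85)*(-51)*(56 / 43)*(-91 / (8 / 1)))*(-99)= -567567/43 = -13199.23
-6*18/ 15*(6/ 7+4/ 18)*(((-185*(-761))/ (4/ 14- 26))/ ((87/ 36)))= 7658704/435 = 17606.22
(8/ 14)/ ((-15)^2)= 4/1575 = 0.00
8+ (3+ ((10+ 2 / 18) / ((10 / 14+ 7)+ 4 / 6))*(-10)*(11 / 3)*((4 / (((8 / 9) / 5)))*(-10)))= 9964.12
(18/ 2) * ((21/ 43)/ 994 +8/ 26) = 2.77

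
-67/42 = -1.60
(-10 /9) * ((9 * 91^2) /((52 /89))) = -283465/2 = -141732.50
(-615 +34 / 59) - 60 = -39791/59 = -674.42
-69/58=-1.19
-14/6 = -7/3 = -2.33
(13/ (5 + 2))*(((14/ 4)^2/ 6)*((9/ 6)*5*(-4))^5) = -92137500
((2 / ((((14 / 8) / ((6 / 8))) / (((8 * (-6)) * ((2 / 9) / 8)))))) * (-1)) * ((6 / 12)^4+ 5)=81/14 = 5.79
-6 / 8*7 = -5.25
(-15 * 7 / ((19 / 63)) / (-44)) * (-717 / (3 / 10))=-7904925/418 = -18911.30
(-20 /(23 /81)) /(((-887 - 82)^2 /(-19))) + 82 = 82.00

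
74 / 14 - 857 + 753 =-691/7 = -98.71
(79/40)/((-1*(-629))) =79/25160 = 0.00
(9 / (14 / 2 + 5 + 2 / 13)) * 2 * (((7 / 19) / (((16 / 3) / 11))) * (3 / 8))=81081/192128 = 0.42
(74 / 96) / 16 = 37/768 = 0.05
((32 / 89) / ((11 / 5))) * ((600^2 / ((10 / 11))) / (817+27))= 1440000/18779 = 76.68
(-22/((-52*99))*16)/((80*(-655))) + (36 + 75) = 85064849/766350 = 111.00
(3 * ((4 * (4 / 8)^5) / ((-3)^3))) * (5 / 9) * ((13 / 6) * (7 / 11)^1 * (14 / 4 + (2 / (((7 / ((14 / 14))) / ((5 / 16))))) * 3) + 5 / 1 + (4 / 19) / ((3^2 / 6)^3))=-4630625/58506624 = -0.08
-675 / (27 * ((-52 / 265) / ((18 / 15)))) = 3975/26 = 152.88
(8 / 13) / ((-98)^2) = 2/31213 = 0.00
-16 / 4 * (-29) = 116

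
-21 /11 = -1.91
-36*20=-720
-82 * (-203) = 16646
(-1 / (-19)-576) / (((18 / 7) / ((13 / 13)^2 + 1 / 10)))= -842611/3420 = -246.38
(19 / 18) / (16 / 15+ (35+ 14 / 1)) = 95/4506 = 0.02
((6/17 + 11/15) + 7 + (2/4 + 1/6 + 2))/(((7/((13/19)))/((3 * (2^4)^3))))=146006016/11305 = 12915.17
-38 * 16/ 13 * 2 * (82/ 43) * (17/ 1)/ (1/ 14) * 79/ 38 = -49336448/559 = -88258.40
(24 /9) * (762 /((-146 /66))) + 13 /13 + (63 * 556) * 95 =242852197/73 = 3326742.42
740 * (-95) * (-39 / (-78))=-35150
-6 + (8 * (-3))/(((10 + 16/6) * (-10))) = -552/95 = -5.81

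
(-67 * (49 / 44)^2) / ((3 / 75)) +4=-4013931/1936 = -2073.31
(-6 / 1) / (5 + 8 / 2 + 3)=-1/2 = -0.50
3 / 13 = 0.23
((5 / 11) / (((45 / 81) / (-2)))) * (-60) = 1080/11 = 98.18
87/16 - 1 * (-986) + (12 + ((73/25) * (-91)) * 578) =-152582.72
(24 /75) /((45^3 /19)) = 152/2278125 = 0.00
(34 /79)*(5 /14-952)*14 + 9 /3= -5730.95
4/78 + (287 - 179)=4214/39 = 108.05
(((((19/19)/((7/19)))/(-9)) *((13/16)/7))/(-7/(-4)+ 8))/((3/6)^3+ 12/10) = -190/70119 = 0.00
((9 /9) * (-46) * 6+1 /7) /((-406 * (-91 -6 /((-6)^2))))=-5793/777287 = -0.01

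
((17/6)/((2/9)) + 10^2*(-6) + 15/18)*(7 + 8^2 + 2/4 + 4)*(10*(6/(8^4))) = -5312935/8192 = -648.55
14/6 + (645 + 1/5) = 9713/15 = 647.53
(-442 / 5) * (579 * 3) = -767754/5 = -153550.80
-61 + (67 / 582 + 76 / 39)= -58.94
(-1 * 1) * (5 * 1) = -5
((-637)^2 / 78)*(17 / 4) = 530621/24 = 22109.21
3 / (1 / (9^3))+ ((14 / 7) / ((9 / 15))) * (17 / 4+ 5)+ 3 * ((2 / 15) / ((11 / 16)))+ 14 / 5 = 733001/330 = 2221.22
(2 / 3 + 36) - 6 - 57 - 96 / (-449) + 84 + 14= 96823/1347 = 71.88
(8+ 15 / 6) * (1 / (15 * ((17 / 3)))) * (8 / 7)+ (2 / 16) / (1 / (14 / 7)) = 133/340 = 0.39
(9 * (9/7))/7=81/49 = 1.65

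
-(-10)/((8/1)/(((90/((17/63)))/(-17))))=-24.52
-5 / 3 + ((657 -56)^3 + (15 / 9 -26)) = 217081775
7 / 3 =2.33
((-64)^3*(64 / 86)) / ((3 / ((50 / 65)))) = -83886080/1677 = -50021.51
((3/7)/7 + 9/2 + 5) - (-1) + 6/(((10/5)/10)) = 3975/98 = 40.56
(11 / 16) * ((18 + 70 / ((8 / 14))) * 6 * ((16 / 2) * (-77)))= -714021/2 = -357010.50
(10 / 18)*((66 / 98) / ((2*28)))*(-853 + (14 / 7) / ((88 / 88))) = -46805/8232 = -5.69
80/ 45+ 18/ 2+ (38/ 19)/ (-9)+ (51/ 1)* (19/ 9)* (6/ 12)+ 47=2005/18 = 111.39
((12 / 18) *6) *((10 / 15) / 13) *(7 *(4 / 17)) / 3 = 224/1989 = 0.11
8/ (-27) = -8/27 = -0.30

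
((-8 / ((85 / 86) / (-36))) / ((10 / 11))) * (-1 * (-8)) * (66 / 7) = 71926272/2975 = 24176.90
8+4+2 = 14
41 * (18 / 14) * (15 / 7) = 5535/49 = 112.96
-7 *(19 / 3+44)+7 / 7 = -1054/3 = -351.33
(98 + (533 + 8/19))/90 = 1333/190 = 7.02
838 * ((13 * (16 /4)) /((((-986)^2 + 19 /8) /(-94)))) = -32769152/7777587 = -4.21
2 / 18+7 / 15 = 26/45 = 0.58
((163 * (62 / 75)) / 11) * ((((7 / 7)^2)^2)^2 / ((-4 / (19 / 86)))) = -96007/141900 = -0.68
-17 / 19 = -0.89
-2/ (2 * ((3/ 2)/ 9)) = -6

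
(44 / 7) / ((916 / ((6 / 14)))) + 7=7.00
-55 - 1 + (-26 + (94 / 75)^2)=-452414/5625 = -80.43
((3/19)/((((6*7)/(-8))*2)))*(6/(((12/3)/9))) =-27/133 = -0.20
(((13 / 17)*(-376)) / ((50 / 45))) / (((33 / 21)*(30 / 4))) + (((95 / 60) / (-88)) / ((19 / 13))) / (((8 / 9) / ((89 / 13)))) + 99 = 76.95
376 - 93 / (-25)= 9493/25 = 379.72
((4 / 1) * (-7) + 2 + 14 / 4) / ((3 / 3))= -45/2 = -22.50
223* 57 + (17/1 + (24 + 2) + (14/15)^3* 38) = 43149022/3375 = 12784.90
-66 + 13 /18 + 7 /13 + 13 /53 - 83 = -1829221/12402 = -147.49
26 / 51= 0.51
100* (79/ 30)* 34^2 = 913240/3 = 304413.33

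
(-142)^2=20164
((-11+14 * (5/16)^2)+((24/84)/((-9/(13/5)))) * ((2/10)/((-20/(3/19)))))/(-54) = 61495043/344736000 = 0.18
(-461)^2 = 212521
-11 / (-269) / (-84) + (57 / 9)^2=2719019/67788 = 40.11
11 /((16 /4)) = 11/4 = 2.75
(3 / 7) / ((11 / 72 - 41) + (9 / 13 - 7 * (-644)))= 2808/29273321 = 0.00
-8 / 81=-0.10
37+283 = 320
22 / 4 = 11/2 = 5.50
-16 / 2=-8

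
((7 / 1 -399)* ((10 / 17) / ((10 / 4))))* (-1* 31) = 2859.29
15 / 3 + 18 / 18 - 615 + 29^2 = 232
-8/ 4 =-2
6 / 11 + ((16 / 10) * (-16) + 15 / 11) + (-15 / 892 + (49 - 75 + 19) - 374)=-19854961/49060 = -404.71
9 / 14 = 0.64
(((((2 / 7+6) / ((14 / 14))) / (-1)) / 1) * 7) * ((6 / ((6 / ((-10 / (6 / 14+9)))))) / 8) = 35/6 = 5.83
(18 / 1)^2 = 324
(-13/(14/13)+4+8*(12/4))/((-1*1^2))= -15.93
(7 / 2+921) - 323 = 1203/2 = 601.50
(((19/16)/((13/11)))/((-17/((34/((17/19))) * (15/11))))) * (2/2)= -5415/1768 = -3.06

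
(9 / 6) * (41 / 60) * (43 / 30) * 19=33497/1200 = 27.91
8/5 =1.60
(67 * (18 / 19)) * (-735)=-886410/19 = -46653.16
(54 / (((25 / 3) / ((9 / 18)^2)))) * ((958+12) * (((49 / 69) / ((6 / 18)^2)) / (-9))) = -128331/115 = -1115.92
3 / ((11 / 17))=51/11 = 4.64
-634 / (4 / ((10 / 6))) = -1585/6 = -264.17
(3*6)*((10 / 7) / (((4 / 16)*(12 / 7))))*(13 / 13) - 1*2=58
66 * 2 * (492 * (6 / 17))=389664/17 = 22921.41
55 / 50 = 11/10 = 1.10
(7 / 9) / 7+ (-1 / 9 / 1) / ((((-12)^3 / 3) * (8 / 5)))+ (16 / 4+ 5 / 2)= 274181/41472 = 6.61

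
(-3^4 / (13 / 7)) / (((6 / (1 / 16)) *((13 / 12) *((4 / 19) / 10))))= -53865/2704 = -19.92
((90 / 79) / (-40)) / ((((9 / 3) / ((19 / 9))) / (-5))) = 95/948 = 0.10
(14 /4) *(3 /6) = 7/4 = 1.75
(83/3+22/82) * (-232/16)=-49822/123 = -405.06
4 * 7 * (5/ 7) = 20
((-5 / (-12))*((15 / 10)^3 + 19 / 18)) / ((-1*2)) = -1595/1728 = -0.92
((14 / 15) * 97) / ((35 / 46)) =8924/75 = 118.99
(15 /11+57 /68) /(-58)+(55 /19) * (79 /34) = 5512927/824296 = 6.69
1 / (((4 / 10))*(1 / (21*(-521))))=-54705/2 = -27352.50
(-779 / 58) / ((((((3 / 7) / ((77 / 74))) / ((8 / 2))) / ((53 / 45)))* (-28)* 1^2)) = 3179099/579420 = 5.49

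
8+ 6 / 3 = 10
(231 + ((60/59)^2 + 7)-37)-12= 661509/3481 = 190.03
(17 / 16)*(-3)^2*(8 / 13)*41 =6273/26 = 241.27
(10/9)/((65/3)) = 2/39 = 0.05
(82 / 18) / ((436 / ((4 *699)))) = 9553/327 = 29.21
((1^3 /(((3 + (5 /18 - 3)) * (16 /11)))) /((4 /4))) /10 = 99/400 = 0.25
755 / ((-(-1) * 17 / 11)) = 488.53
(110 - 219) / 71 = -109/71 = -1.54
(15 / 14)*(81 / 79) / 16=1215/17696 = 0.07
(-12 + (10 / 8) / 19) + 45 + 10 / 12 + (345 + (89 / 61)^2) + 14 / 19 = 323884585/848388 = 381.76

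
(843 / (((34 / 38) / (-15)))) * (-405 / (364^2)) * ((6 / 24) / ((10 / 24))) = 58381965/2252432 = 25.92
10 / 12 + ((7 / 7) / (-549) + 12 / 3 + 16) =22873/1098 = 20.83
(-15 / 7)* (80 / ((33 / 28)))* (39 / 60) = -1040/11 = -94.55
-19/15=-1.27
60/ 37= 1.62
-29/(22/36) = -522/11 = -47.45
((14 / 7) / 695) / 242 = 1/84095 = 0.00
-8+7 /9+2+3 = -20/9 = -2.22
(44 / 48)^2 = 121/144 = 0.84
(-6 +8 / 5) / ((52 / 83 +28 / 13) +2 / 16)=-189904/125395 = -1.51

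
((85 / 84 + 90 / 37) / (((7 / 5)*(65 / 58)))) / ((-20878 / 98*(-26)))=310445/783300804 = 0.00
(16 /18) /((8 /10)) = 10/9 = 1.11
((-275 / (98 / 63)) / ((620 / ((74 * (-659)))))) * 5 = 69525.26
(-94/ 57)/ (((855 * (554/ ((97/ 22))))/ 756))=-63826/5499835 = -0.01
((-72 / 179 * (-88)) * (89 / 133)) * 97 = 2297.59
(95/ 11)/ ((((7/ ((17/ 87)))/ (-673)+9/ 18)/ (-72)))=-156512880/112453 = -1391.81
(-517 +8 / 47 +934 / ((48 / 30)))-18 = 48.92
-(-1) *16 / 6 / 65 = 8/195 = 0.04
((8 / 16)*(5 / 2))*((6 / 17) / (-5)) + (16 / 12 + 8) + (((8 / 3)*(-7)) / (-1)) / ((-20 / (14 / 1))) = -3.82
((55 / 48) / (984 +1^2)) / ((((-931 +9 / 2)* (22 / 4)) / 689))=-689/4380492 = 0.00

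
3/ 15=1/5 = 0.20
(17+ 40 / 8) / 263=22/263 = 0.08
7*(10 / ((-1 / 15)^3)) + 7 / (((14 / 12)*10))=-1181247/5 = -236249.40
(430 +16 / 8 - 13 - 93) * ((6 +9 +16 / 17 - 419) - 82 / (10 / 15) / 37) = -83330490/629 = -132480.91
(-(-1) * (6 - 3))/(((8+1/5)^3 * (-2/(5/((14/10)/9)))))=-84375/964894 = -0.09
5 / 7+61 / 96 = 907/672 = 1.35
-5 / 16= -0.31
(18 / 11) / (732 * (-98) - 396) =-3/132242 = 0.00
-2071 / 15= -138.07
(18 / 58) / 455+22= 290299/13195 = 22.00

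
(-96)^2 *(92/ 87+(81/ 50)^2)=615019776/18125 = 33932.13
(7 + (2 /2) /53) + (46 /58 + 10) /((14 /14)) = 17.81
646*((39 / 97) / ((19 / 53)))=70278/97 = 724.52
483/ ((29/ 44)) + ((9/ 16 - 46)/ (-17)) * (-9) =5590797/7888 = 708.77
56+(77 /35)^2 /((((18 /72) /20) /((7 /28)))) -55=489/5 = 97.80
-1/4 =-0.25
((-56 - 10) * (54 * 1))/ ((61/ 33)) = -117612/61 = -1928.07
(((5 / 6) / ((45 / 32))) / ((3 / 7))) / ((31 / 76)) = 8512/2511 = 3.39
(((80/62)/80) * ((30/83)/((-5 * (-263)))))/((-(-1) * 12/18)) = 9/1353398 = 0.00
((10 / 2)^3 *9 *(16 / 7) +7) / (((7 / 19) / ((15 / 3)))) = 1714655/49 = 34992.96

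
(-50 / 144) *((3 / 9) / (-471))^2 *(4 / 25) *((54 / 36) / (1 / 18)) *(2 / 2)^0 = -1/1331046 = 0.00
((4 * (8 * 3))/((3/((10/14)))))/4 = 40/7 = 5.71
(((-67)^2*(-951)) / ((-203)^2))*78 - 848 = -367930274/41209 = -8928.40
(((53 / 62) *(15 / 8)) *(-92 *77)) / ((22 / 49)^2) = -307315995/5456 = -56326.25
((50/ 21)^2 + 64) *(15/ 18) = 76810/1323 = 58.06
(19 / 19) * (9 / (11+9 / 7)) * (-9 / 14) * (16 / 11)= -324/473 = -0.68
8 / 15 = 0.53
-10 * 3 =-30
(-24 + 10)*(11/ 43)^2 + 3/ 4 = -1229/7396 = -0.17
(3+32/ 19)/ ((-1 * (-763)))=89/14497 = 0.01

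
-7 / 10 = -0.70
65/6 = 10.83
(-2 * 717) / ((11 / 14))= -20076/11 = -1825.09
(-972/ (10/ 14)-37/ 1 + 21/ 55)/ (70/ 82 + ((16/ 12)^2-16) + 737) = -1.93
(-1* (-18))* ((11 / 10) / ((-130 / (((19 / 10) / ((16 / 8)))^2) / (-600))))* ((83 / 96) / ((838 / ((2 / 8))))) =2966337/139443200 = 0.02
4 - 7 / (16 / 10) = -3/8 = -0.38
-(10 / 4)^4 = -625/16 = -39.06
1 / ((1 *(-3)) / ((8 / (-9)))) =8/27 = 0.30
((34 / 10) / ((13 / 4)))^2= 4624/4225 = 1.09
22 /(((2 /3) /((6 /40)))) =99/20 = 4.95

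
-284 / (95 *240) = -71/5700 = -0.01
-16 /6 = -8/3 = -2.67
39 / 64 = 0.61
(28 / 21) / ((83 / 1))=4/249 = 0.02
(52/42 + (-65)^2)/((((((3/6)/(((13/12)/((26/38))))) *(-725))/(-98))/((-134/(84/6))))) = -112980023/6525 = -17314.95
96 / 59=1.63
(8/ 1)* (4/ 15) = 32/15 = 2.13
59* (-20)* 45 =-53100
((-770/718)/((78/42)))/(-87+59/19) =51205/7439198 = 0.01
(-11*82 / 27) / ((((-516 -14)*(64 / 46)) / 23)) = 238579/228960 = 1.04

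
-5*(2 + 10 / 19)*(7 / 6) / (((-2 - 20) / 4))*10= 5600/209 = 26.79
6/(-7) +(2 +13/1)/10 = 0.64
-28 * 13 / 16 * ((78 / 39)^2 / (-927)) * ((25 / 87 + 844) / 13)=514171/80649 = 6.38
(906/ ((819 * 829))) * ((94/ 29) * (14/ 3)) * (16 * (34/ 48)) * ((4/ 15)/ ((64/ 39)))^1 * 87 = 120649/37305 = 3.23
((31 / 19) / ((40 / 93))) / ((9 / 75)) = 4805/152 = 31.61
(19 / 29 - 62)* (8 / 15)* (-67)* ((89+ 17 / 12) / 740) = 8621627/32190 = 267.84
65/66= 0.98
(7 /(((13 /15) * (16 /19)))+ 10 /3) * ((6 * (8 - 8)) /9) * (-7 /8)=0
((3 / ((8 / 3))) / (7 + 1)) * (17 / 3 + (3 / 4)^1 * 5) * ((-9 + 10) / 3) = 113/256 = 0.44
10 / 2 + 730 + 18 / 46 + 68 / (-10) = 83788/115 = 728.59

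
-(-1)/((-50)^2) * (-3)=-3/2500 = 0.00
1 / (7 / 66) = 66/7 = 9.43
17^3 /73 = 67.30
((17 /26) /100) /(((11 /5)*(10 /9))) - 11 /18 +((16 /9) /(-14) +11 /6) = 1318813/1201200 = 1.10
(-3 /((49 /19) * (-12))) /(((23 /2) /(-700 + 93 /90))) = -398411/67620 = -5.89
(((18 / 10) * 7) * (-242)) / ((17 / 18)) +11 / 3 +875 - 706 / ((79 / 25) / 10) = -92346196/20145 = -4584.08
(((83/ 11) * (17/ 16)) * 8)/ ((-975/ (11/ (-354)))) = 1411/690300 = 0.00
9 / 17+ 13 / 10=311/170 = 1.83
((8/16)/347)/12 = 1/8328 = 0.00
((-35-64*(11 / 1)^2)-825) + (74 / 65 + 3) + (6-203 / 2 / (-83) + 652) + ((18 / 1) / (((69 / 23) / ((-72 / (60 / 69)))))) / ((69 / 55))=-89952331/10790 = -8336.64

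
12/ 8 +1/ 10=8/5 = 1.60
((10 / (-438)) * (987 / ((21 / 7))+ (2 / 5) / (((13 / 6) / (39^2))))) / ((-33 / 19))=57931/7227 = 8.02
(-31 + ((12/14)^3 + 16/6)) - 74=-104653/1029 = -101.70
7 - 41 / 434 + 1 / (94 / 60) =153879/20398 = 7.54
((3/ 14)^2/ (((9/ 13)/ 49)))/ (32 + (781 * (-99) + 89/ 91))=-1183/28132112 = 0.00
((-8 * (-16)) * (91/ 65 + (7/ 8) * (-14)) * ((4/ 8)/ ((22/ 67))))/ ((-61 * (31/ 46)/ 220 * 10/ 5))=345184/61 = 5658.75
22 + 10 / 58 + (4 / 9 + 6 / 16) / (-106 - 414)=24072209/1085760 = 22.17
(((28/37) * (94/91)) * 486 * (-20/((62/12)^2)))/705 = -186624/462241 = -0.40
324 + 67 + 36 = 427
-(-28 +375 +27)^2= -139876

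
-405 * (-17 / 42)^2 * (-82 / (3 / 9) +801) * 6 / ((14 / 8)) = -126258.45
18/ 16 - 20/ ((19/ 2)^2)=2609/2888 = 0.90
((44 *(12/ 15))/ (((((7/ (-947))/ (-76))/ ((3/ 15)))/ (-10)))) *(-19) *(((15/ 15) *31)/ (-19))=-785358464/35 = -22438813.26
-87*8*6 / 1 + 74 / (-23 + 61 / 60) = -5512584/1319 = -4179.37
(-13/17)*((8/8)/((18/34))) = -13/9 = -1.44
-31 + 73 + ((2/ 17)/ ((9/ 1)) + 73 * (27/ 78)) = 267649/3978 = 67.28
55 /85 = 0.65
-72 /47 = -1.53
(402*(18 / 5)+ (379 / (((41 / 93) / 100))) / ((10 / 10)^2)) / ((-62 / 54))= -483844752/6355 = -76136.07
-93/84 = -1.11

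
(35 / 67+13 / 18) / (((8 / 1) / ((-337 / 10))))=-505837/96480 = -5.24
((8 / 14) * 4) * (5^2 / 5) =80/7 = 11.43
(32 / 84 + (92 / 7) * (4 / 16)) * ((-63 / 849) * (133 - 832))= 53823/283 = 190.19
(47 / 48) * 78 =611/8 = 76.38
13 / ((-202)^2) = 13/40804 = 0.00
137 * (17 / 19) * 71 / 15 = 580.21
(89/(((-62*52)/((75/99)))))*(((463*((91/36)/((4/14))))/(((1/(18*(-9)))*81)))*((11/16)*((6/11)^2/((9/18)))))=50478575/720192 = 70.09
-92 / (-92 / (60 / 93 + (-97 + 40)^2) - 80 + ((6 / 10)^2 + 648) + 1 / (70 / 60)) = -0.16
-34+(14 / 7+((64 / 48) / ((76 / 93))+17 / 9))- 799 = -141499/171 = -827.48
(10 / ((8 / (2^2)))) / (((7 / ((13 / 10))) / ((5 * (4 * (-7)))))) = -130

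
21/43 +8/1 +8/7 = 2899/301 = 9.63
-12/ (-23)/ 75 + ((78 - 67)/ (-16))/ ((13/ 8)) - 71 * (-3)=3178129/14950 = 212.58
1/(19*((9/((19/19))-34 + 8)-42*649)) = -1/518225 = 0.00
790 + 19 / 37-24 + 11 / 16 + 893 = 982839/592 = 1660.20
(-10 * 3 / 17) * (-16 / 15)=32/17 = 1.88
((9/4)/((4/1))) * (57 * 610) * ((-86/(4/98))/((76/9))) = -4880009.53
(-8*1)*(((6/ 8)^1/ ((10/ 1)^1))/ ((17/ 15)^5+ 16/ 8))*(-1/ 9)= 50625/2938607 = 0.02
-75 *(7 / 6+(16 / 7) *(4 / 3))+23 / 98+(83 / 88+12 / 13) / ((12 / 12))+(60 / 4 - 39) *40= -71413689/56056 = -1273.97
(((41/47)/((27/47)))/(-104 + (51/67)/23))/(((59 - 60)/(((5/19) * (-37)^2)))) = 432473945/82189269 = 5.26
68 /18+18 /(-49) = 3.41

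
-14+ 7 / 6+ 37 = 145/6 = 24.17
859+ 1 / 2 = 1719/2 = 859.50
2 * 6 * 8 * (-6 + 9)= 288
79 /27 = 2.93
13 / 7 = 1.86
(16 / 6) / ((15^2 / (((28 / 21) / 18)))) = 16/18225 = 0.00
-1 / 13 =-0.08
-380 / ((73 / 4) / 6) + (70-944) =-72922/73 = -998.93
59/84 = 0.70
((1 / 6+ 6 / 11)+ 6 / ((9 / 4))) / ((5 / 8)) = 892/165 = 5.41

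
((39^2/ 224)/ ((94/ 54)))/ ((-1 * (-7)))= 41067/73696 = 0.56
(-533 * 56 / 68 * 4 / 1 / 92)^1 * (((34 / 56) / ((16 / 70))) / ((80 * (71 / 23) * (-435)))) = 3731/7906560 = 0.00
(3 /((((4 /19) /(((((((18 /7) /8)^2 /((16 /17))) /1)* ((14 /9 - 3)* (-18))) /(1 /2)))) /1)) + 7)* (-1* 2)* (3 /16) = -3324495/100352 = -33.13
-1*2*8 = -16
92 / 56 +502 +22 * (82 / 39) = 300245/546 = 549.90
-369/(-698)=369/698 = 0.53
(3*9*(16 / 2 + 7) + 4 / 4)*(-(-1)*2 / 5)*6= 4872/5 = 974.40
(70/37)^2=3.58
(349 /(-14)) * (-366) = 63867/7 = 9123.86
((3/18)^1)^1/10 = 1/60 = 0.02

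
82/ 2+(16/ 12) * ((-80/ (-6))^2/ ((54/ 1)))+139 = 134420/729 = 184.39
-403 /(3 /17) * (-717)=1637389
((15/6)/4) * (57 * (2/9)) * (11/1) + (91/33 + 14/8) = 2015/22 = 91.59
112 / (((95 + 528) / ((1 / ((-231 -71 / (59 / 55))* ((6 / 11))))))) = -236/212799 = 0.00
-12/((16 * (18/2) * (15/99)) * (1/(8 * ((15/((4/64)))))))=-1056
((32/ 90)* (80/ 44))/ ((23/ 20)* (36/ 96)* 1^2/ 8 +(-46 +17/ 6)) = -81920/5463249 = -0.01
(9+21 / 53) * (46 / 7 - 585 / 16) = -836391/2968 = -281.80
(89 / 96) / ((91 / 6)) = 89/1456 = 0.06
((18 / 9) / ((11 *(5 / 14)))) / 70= 2/275 = 0.01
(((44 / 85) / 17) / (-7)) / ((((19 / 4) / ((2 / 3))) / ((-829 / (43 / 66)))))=6419776/8263955 = 0.78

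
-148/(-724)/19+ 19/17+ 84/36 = 607151/175389 = 3.46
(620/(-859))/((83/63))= -39060/71297 = -0.55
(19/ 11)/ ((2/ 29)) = 551/22 = 25.05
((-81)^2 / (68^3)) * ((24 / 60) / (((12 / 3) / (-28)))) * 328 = -1883007/98260 = -19.16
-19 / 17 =-1.12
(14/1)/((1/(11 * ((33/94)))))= 2541/47 = 54.06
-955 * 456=-435480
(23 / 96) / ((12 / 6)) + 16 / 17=3463/3264 = 1.06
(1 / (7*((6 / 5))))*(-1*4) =-10/21 = -0.48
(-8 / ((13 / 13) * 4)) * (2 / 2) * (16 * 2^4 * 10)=-5120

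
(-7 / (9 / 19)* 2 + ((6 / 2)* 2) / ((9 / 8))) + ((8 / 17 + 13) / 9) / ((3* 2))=-22007/918 = -23.97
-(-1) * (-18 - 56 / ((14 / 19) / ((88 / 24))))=-890/3 = -296.67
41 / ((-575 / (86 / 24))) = -1763/6900 = -0.26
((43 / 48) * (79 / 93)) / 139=3397/620496 = 0.01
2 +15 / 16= 47/16 = 2.94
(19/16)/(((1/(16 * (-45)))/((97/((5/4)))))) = -66348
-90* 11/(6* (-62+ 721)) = -165/659 = -0.25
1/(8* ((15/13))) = 13/120 = 0.11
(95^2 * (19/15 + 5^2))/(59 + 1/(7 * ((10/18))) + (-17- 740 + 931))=12445475/12246 = 1016.29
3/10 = 0.30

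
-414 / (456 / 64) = -1104/19 = -58.11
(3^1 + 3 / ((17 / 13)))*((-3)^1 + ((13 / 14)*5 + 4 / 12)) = 1245/119 = 10.46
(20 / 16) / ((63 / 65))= 1.29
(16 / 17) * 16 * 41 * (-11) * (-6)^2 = -4156416/17 = -244495.06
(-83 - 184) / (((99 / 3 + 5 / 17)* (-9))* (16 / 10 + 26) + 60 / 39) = 295035/9136936 = 0.03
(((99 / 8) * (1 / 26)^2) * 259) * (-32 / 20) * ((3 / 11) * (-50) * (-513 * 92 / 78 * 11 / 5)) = -302538159/2197 = -137705.12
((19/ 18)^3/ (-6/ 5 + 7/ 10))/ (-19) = 361/2916 = 0.12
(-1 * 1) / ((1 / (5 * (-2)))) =10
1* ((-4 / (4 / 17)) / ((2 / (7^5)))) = -285719/2 = -142859.50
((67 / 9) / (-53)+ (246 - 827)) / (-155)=277204/73935 = 3.75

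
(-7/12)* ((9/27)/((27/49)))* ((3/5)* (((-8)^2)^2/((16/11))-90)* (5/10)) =-467509/1620 = -288.59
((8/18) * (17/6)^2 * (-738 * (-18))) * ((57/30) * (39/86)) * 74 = 649728066/215 = 3021991.00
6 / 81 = 2/27 = 0.07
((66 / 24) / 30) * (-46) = -253/60 = -4.22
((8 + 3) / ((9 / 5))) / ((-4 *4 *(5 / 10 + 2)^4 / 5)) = -11/225 = -0.05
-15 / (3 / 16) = -80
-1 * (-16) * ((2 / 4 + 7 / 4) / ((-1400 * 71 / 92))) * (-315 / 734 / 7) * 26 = 48438/911995 = 0.05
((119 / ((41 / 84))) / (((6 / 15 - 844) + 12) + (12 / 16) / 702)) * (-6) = 280687680/159567203 = 1.76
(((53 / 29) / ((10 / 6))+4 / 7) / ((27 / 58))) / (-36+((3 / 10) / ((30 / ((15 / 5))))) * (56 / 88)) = -744920/7480431 = -0.10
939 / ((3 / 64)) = 20032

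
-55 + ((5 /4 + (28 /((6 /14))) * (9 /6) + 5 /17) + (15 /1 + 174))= 15881/68 = 233.54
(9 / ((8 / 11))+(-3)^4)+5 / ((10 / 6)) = 771/8 = 96.38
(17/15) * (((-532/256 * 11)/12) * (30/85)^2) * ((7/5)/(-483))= 1463/1876800 = 0.00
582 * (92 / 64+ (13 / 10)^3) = 2115279/1000 = 2115.28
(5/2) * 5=12.50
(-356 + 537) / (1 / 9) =1629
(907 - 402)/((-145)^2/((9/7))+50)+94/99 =2865341/2922975 = 0.98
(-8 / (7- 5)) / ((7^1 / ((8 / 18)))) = -16/63 = -0.25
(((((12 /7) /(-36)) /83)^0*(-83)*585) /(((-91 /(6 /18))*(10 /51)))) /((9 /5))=7055/14 = 503.93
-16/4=-4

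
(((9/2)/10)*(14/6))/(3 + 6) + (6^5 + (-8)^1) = 466087/60 = 7768.12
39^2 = 1521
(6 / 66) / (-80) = -1/880 = 0.00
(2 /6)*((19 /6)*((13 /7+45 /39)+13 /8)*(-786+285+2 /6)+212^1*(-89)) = -19086779/2184 = -8739.37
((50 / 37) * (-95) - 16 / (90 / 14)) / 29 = -217894/48285 = -4.51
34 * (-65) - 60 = -2270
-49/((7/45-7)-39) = 2205/2063 = 1.07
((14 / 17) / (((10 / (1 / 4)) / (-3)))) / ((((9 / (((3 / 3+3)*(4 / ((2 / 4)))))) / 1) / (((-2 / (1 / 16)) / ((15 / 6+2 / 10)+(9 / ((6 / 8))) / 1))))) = 512/1071 = 0.48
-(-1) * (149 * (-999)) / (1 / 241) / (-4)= 35873091/4 = 8968272.75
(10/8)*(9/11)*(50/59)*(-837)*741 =-697744125/1298 = -537553.26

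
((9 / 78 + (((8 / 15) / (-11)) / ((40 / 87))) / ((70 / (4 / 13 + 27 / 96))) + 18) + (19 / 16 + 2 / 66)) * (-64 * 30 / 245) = -26539382/175175 = -151.50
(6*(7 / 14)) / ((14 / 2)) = 0.43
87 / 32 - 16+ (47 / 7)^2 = 31.80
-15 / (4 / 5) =-75/4 = -18.75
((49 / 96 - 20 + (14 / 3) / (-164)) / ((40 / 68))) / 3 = -1305991/118080 = -11.06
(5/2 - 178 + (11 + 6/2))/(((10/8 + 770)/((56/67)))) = -36176/206695 = -0.18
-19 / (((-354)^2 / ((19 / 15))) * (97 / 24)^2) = -5776/491290935 = 0.00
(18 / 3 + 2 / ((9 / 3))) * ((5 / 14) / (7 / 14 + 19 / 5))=500/903 = 0.55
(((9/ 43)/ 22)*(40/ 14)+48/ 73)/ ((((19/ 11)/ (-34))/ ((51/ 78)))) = -47828922/5427331 = -8.81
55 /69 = 0.80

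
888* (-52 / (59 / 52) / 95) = -2401152/5605 = -428.39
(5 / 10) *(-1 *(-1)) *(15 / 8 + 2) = 31/16 = 1.94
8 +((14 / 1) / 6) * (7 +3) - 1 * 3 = 85/3 = 28.33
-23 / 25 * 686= -15778/25 = -631.12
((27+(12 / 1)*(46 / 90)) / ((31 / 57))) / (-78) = -9443/12090 = -0.78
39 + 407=446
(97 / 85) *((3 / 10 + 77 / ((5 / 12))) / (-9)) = -23.47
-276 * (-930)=256680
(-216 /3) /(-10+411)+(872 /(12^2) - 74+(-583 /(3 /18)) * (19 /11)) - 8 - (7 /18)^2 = -794910791/129924 = -6118.28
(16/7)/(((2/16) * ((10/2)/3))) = 384/35 = 10.97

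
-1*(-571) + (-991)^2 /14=990075/14 = 70719.64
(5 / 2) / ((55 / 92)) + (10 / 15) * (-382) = -8266/33 = -250.48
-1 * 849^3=-611960049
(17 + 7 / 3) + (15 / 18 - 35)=-89/6 = -14.83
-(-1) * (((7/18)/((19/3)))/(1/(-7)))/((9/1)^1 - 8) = -49/114 = -0.43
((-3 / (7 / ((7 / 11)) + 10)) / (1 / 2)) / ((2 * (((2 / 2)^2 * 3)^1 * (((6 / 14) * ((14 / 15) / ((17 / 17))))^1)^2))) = -25/84 = -0.30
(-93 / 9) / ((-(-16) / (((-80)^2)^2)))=-79360000/3 = -26453333.33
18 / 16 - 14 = -103/8 = -12.88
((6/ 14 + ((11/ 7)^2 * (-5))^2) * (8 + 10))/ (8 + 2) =3303486/12005 = 275.18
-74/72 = -37/36 = -1.03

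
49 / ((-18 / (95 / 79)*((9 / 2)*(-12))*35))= 133/76788 = 0.00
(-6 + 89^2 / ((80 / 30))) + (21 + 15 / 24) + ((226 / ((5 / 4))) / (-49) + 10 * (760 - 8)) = 10502.31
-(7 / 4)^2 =-49/16 = -3.06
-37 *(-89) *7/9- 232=20963/9 = 2329.22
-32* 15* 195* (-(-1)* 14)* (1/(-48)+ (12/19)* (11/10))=-883083.16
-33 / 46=-0.72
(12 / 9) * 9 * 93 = 1116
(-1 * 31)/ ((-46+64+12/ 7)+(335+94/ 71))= -15407/176951 = -0.09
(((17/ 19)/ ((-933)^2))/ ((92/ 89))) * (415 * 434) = 136253215/760807386 = 0.18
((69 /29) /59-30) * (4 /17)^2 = -820176/494479 = -1.66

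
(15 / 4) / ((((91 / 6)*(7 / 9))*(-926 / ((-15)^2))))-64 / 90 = -0.79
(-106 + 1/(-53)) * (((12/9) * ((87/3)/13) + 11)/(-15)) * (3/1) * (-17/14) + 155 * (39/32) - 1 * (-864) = 106970635/154336 = 693.10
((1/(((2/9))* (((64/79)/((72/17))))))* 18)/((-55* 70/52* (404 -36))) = -748683/48171200 = -0.02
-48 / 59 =-0.81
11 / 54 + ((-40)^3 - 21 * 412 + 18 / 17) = -66693377/918 = -72650.74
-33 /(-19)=33/19 = 1.74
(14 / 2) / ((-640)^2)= 7/409600 = 0.00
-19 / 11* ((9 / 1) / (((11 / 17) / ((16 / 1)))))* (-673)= 31302576/121 = 258698.98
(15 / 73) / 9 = 5/219 = 0.02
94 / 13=7.23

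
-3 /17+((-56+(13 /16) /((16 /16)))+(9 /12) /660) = -207057/3740 = -55.36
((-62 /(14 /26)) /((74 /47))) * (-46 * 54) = 47049444/259 = 181658.08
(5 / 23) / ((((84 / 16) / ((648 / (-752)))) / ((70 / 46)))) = -1350/24863 = -0.05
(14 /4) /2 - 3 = -5/4 = -1.25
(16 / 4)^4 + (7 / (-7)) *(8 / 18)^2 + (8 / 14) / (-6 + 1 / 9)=7684204/30051 = 255.71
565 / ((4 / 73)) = 41245/4 = 10311.25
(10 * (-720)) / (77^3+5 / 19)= -34200/2168533 = -0.02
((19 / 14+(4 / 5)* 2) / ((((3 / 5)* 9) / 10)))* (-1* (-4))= 460/21 = 21.90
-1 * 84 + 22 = -62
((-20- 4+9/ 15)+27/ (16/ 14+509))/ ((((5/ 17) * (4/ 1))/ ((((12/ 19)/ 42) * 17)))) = -60236559/11873575 = -5.07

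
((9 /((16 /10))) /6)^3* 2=3375/2048 = 1.65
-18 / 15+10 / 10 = -1/5 = -0.20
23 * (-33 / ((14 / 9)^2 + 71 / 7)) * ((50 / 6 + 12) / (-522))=972279/413134 = 2.35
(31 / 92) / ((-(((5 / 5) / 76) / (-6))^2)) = -1611504/23 = -70065.39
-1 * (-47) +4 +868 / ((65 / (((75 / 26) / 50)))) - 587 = -452269/845 = -535.23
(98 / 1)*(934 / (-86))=-45766/43 = -1064.33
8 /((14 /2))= 8/7 = 1.14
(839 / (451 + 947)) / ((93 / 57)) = 15941/43338 = 0.37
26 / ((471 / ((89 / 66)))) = 1157/15543 = 0.07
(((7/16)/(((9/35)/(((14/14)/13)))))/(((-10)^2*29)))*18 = 49/60320 = 0.00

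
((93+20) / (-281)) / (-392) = 113/110152 = 0.00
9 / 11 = 0.82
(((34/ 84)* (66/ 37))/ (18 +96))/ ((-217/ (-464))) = 43384/3203571 = 0.01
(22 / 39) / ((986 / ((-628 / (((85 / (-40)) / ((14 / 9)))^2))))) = -86653952/450084843 = -0.19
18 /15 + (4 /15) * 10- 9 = -77/15 = -5.13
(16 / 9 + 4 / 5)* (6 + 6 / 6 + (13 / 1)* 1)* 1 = 464/9 = 51.56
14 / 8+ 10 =47/4 = 11.75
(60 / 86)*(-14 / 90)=-14/129 = -0.11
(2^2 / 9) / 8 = 1/18 = 0.06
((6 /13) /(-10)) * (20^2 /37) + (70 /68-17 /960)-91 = -710317729/7849920 = -90.49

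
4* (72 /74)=144/37 = 3.89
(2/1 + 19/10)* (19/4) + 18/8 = 831/40 = 20.78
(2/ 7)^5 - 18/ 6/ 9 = -0.33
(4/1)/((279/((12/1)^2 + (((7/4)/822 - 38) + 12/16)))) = 351001/229338 = 1.53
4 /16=0.25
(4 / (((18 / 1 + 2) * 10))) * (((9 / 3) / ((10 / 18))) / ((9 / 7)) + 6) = 51/250 = 0.20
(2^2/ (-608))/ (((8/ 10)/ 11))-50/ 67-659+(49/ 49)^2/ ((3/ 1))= -80596591/122208 = -659.50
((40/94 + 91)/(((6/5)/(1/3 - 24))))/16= -1525435/13536 = -112.69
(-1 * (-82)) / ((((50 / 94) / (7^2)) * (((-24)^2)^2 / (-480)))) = -94423/8640 = -10.93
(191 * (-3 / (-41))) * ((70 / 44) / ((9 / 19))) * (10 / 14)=33.53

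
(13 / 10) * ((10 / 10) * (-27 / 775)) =-351/7750 = -0.05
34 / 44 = 17/22 = 0.77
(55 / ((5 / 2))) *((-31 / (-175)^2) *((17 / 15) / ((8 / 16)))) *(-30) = 46376/30625 = 1.51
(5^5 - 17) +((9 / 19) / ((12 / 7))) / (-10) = 2362059/760 = 3107.97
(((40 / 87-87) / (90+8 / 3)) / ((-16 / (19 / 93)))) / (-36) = -143051/431865216 = 0.00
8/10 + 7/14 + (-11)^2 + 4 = 1263/10 = 126.30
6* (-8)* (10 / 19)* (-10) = 4800/19 = 252.63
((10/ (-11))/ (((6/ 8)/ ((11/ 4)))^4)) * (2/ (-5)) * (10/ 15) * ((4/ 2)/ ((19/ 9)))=21296/513 = 41.51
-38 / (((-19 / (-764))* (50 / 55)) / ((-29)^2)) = -7067764/5 = -1413552.80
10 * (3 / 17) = 1.76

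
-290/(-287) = 290/287 = 1.01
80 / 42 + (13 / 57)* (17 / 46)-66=-391619/6118 = -64.01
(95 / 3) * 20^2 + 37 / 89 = 3382111/267 = 12667.08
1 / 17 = 0.06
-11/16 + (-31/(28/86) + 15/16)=-2659/28 = -94.96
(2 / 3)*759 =506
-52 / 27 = -1.93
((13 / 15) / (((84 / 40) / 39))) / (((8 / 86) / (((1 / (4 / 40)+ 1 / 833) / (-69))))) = -20180459/804678 = -25.08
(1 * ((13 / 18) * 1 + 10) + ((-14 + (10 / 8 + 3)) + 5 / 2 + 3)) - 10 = -127/36 = -3.53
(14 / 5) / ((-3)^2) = 14/45 = 0.31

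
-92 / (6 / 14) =-644/3 = -214.67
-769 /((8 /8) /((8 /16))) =-769/2 = -384.50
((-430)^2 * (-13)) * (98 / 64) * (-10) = 147226625/4 = 36806656.25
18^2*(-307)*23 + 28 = -2287736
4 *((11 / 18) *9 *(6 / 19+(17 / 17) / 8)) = 9.70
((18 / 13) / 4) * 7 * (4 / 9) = 14/13 = 1.08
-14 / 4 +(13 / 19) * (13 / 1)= 205/38 = 5.39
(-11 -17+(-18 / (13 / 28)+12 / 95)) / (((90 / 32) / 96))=-42139648/18525 = -2274.74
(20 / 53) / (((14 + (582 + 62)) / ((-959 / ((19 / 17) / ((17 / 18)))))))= -197965/425961 = -0.46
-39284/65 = -604.37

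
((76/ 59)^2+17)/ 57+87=5775744/66139 = 87.33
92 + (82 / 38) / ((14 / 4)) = 12318/133 = 92.62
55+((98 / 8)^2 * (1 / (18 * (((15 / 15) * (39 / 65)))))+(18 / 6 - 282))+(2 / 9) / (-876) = -13251779/63072 = -210.11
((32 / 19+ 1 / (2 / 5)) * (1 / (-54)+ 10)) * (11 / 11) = 28567/684 = 41.76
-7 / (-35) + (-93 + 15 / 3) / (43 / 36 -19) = 16481/3205 = 5.14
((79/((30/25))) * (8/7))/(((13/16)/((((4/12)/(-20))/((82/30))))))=-0.56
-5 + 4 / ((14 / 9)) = -17/7 = -2.43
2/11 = 0.18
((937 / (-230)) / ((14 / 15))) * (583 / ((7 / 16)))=-6555252/1127 = -5816.55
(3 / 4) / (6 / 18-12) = -9/140 = -0.06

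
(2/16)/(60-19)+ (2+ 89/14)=19195/2296 = 8.36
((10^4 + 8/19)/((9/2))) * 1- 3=42167/19 = 2219.32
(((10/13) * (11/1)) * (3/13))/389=0.01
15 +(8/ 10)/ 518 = 19427/1295 = 15.00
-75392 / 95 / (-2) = 1984/5 = 396.80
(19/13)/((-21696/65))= -95/21696 = 0.00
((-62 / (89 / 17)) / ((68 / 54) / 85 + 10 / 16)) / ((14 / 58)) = -76.68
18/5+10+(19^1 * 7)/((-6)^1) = -257/30 = -8.57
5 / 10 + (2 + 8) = 10.50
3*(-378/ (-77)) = 14.73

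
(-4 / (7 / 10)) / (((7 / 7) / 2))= -80/7 = -11.43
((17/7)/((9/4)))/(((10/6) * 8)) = 17/210 = 0.08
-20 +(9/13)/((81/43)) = -2297/117 = -19.63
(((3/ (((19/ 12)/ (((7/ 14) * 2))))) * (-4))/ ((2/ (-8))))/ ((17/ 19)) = 576/17 = 33.88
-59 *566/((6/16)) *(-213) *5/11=94838960/11 = 8621723.64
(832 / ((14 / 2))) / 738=416/2583 = 0.16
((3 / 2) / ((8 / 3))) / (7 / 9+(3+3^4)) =81/12208 = 0.01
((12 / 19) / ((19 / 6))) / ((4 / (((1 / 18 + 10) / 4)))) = 181/1444 = 0.13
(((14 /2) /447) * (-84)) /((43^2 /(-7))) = 1372/275501 = 0.00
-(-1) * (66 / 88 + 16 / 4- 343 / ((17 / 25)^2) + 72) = -768777/1156 = -665.03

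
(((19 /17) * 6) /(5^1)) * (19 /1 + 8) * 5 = 3078/17 = 181.06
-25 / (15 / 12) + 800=780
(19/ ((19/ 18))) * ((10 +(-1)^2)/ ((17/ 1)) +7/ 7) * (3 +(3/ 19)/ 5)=145152/1615 = 89.88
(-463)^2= 214369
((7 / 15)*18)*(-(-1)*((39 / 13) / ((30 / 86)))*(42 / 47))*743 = 56358036/1175 = 47964.29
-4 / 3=-1.33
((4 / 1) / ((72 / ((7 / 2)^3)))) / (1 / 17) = 40.49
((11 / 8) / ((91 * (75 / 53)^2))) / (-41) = -30899/167895000 = 0.00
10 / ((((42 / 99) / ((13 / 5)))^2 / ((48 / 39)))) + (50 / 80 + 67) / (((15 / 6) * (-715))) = 323885651/700700 = 462.23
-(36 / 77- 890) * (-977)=-66918638/77 = -869073.22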